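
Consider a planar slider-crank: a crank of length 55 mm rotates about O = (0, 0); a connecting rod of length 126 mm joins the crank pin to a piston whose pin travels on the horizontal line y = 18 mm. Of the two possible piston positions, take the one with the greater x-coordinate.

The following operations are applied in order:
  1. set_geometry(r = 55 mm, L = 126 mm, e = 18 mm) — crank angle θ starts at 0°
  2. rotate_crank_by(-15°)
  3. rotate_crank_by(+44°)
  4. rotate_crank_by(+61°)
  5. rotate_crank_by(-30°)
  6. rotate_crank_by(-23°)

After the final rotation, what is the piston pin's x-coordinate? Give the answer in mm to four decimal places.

set_geometry: r = 55 mm, L = 126 mm, e = 18 mm; θ ← 0°
rotate_crank_by(-15°): θ ← 0° -15° = -15°
rotate_crank_by(+44°): θ ← -15° +44° = 29°
rotate_crank_by(+61°): θ ← 29° +61° = 90°
rotate_crank_by(-30°): θ ← 90° -30° = 60°
rotate_crank_by(-23°): θ ← 60° -23° = 37°
crank pin P = (r cos θ, r sin θ) = (43.924953, 33.099826)
h = r sin θ − e = 33.099826 − 18 = 15.099826
x = r cos θ + √(L² − h²) = 43.924953 + √(15876.0 − 228.0048) = 43.924953 + 125.091947 = 169.016900

169.0169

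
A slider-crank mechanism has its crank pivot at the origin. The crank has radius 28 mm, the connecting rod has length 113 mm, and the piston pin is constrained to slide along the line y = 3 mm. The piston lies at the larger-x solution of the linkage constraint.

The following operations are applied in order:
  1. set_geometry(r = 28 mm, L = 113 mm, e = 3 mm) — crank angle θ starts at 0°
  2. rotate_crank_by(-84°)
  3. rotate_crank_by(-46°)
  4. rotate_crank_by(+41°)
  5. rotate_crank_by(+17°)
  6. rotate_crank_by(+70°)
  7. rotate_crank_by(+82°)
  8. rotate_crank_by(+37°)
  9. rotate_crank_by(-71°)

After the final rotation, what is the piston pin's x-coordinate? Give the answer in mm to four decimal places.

set_geometry: r = 28 mm, L = 113 mm, e = 3 mm; θ ← 0°
rotate_crank_by(-84°): θ ← 0° -84° = -84°
rotate_crank_by(-46°): θ ← -84° -46° = -130°
rotate_crank_by(+41°): θ ← -130° +41° = -89°
rotate_crank_by(+17°): θ ← -89° +17° = -72°
rotate_crank_by(+70°): θ ← -72° +70° = -2°
rotate_crank_by(+82°): θ ← -2° +82° = 80°
rotate_crank_by(+37°): θ ← 80° +37° = 117°
rotate_crank_by(-71°): θ ← 117° -71° = 46°
crank pin P = (r cos θ, r sin θ) = (19.450434, 20.141514)
h = r sin θ − e = 20.141514 − 3 = 17.141514
x = r cos θ + √(L² − h²) = 19.450434 + √(12769.0 − 293.8315) = 19.450434 + 111.692294 = 131.142728

131.1427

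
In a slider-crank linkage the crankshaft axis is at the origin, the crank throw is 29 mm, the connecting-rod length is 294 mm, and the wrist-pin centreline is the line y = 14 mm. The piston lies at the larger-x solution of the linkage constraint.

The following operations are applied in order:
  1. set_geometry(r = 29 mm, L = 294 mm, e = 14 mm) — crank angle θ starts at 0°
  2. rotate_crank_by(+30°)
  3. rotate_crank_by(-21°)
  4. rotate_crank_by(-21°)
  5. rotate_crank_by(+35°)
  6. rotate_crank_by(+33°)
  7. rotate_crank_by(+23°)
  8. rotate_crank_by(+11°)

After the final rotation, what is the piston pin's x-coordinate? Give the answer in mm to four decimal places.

set_geometry: r = 29 mm, L = 294 mm, e = 14 mm; θ ← 0°
rotate_crank_by(+30°): θ ← 0° +30° = 30°
rotate_crank_by(-21°): θ ← 30° -21° = 9°
rotate_crank_by(-21°): θ ← 9° -21° = -12°
rotate_crank_by(+35°): θ ← -12° +35° = 23°
rotate_crank_by(+33°): θ ← 23° +33° = 56°
rotate_crank_by(+23°): θ ← 56° +23° = 79°
rotate_crank_by(+11°): θ ← 79° +11° = 90°
crank pin P = (r cos θ, r sin θ) = (0.000000, 29.000000)
h = r sin θ − e = 29.000000 − 14 = 15.000000
x = r cos θ + √(L² − h²) = 0.000000 + √(86436.0 − 225.0000) = 0.000000 + 293.617098 = 293.617098

293.6171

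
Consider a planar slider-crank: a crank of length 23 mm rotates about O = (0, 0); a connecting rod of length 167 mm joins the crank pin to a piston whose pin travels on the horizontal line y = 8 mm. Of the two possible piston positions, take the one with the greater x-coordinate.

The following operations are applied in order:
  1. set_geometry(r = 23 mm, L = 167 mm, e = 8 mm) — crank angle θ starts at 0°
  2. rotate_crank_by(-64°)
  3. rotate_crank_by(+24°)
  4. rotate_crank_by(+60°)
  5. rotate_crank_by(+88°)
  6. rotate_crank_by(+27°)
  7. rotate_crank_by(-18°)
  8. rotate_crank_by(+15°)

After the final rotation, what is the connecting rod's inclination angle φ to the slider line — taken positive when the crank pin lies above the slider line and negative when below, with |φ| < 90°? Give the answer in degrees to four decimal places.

set_geometry: r = 23 mm, L = 167 mm, e = 8 mm; θ ← 0°
rotate_crank_by(-64°): θ ← 0° -64° = -64°
rotate_crank_by(+24°): θ ← -64° +24° = -40°
rotate_crank_by(+60°): θ ← -40° +60° = 20°
rotate_crank_by(+88°): θ ← 20° +88° = 108°
rotate_crank_by(+27°): θ ← 108° +27° = 135°
rotate_crank_by(-18°): θ ← 135° -18° = 117°
rotate_crank_by(+15°): θ ← 117° +15° = 132°
crank pin P = (r cos θ, r sin θ) = (-15.390004, 17.092331)
h = r sin θ − e = 17.092331 − 8 = 9.092331
sin φ = h / L = 9.092331 / 167 = 0.05444510
φ = arcsin(0.05444510) = 3.121017°

3.1210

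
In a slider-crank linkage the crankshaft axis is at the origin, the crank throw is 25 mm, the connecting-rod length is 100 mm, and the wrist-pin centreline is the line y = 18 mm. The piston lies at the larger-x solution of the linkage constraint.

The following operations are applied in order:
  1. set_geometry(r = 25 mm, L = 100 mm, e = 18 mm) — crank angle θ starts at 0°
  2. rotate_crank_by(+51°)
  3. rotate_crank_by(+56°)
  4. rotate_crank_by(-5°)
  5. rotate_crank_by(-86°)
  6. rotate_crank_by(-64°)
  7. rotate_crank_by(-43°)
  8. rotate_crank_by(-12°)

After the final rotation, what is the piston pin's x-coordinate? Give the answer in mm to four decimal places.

84.9615

set_geometry: r = 25 mm, L = 100 mm, e = 18 mm; θ ← 0°
rotate_crank_by(+51°): θ ← 0° +51° = 51°
rotate_crank_by(+56°): θ ← 51° +56° = 107°
rotate_crank_by(-5°): θ ← 107° -5° = 102°
rotate_crank_by(-86°): θ ← 102° -86° = 16°
rotate_crank_by(-64°): θ ← 16° -64° = -48°
rotate_crank_by(-43°): θ ← -48° -43° = -91°
rotate_crank_by(-12°): θ ← -91° -12° = -103°
crank pin P = (r cos θ, r sin θ) = (-5.623776, -24.359252)
h = r sin θ − e = -24.359252 − 18 = -42.359252
x = r cos θ + √(L² − h²) = -5.623776 + √(10000.0 − 1794.3062) = -5.623776 + 90.585285 = 84.961508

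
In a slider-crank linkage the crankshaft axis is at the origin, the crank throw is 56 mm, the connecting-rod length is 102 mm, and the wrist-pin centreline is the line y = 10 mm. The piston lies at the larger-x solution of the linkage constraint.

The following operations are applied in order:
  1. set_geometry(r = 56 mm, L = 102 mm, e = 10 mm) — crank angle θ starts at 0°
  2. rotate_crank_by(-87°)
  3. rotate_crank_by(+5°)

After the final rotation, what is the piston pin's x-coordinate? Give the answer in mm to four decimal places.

set_geometry: r = 56 mm, L = 102 mm, e = 10 mm; θ ← 0°
rotate_crank_by(-87°): θ ← 0° -87° = -87°
rotate_crank_by(+5°): θ ← -87° +5° = -82°
crank pin P = (r cos θ, r sin θ) = (7.793694, -55.455012)
h = r sin θ − e = -55.455012 − 10 = -65.455012
x = r cos θ + √(L² − h²) = 7.793694 + √(10404.0 − 4284.3586) = 7.793694 + 78.228137 = 86.021831

86.0218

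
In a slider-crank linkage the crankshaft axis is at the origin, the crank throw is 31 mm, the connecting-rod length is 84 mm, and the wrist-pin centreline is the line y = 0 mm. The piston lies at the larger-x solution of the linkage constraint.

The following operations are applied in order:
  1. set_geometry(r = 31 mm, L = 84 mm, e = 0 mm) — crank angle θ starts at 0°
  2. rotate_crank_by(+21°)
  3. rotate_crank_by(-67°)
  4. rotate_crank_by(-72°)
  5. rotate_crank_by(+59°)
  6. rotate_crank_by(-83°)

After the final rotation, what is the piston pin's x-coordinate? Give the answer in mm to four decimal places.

set_geometry: r = 31 mm, L = 84 mm, e = 0 mm; θ ← 0°
rotate_crank_by(+21°): θ ← 0° +21° = 21°
rotate_crank_by(-67°): θ ← 21° -67° = -46°
rotate_crank_by(-72°): θ ← -46° -72° = -118°
rotate_crank_by(+59°): θ ← -118° +59° = -59°
rotate_crank_by(-83°): θ ← -59° -83° = -142°
crank pin P = (r cos θ, r sin θ) = (-24.428333, -19.085506)
h = r sin θ − e = -19.085506 − 0 = -19.085506
x = r cos θ + √(L² − h²) = -24.428333 + √(7056.0 − 364.2565) = -24.428333 + 81.803077 = 57.374744

57.3747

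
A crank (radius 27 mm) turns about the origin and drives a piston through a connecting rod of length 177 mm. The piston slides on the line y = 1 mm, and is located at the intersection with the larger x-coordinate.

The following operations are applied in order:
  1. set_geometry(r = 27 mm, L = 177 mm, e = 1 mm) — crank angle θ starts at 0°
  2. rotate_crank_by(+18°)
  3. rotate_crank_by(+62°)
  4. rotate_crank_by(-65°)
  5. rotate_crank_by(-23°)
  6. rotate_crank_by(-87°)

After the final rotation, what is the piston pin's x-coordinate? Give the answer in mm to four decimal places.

172.4345

set_geometry: r = 27 mm, L = 177 mm, e = 1 mm; θ ← 0°
rotate_crank_by(+18°): θ ← 0° +18° = 18°
rotate_crank_by(+62°): θ ← 18° +62° = 80°
rotate_crank_by(-65°): θ ← 80° -65° = 15°
rotate_crank_by(-23°): θ ← 15° -23° = -8°
rotate_crank_by(-87°): θ ← -8° -87° = -95°
crank pin P = (r cos θ, r sin θ) = (-2.353205, -26.897257)
h = r sin θ − e = -26.897257 − 1 = -27.897257
x = r cos θ + √(L² − h²) = -2.353205 + √(31329.0 − 778.2569) = -2.353205 + 174.787709 = 172.434503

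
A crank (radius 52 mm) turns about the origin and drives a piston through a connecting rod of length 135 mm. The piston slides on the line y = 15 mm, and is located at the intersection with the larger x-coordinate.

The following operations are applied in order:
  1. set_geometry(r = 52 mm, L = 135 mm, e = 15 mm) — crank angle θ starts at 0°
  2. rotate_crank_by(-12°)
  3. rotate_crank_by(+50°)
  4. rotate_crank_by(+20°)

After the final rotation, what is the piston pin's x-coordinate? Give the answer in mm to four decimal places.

set_geometry: r = 52 mm, L = 135 mm, e = 15 mm; θ ← 0°
rotate_crank_by(-12°): θ ← 0° -12° = -12°
rotate_crank_by(+50°): θ ← -12° +50° = 38°
rotate_crank_by(+20°): θ ← 38° +20° = 58°
crank pin P = (r cos θ, r sin θ) = (27.555802, 44.098501)
h = r sin θ − e = 44.098501 − 15 = 29.098501
x = r cos θ + √(L² − h²) = 27.555802 + √(18225.0 − 846.7228) = 27.555802 + 131.826694 = 159.382496

159.3825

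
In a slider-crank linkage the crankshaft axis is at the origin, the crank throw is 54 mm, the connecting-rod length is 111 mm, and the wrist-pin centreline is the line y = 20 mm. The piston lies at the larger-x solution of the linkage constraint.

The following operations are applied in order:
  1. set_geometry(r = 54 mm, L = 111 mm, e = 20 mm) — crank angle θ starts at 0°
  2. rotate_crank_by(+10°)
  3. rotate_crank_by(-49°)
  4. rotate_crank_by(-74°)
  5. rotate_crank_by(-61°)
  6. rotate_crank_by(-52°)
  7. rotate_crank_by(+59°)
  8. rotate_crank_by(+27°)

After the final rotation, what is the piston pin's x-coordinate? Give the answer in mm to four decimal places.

55.2139

set_geometry: r = 54 mm, L = 111 mm, e = 20 mm; θ ← 0°
rotate_crank_by(+10°): θ ← 0° +10° = 10°
rotate_crank_by(-49°): θ ← 10° -49° = -39°
rotate_crank_by(-74°): θ ← -39° -74° = -113°
rotate_crank_by(-61°): θ ← -113° -61° = -174°
rotate_crank_by(-52°): θ ← -174° -52° = -226°
rotate_crank_by(+59°): θ ← -226° +59° = -167°
rotate_crank_by(+27°): θ ← -167° +27° = -140°
crank pin P = (r cos θ, r sin θ) = (-41.366400, -34.710531)
h = r sin θ − e = -34.710531 − 20 = -54.710531
x = r cos θ + √(L² − h²) = -41.366400 + √(12321.0 − 2993.2422) = -41.366400 + 96.580318 = 55.213918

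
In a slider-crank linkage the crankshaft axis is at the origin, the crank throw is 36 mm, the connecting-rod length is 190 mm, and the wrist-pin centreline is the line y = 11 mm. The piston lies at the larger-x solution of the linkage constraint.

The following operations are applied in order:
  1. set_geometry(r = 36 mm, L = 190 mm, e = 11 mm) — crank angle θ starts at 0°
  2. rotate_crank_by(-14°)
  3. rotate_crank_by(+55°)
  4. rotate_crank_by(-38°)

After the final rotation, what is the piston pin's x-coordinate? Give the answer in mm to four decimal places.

225.7319

set_geometry: r = 36 mm, L = 190 mm, e = 11 mm; θ ← 0°
rotate_crank_by(-14°): θ ← 0° -14° = -14°
rotate_crank_by(+55°): θ ← -14° +55° = 41°
rotate_crank_by(-38°): θ ← 41° -38° = 3°
crank pin P = (r cos θ, r sin θ) = (35.950663, 1.884094)
h = r sin θ − e = 1.884094 − 11 = -9.115906
x = r cos θ + √(L² − h²) = 35.950663 + √(36100.0 − 83.0997) = 35.950663 + 189.781190 = 225.731854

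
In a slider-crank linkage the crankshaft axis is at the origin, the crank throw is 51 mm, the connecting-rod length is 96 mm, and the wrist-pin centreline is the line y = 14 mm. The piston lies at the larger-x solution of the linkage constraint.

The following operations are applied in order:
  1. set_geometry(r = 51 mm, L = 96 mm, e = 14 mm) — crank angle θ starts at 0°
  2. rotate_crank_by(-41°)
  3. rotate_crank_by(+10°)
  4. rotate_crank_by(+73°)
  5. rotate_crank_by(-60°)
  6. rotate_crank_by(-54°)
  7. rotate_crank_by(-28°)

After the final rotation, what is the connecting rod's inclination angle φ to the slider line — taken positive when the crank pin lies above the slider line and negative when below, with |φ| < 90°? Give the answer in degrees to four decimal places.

set_geometry: r = 51 mm, L = 96 mm, e = 14 mm; θ ← 0°
rotate_crank_by(-41°): θ ← 0° -41° = -41°
rotate_crank_by(+10°): θ ← -41° +10° = -31°
rotate_crank_by(+73°): θ ← -31° +73° = 42°
rotate_crank_by(-60°): θ ← 42° -60° = -18°
rotate_crank_by(-54°): θ ← -18° -54° = -72°
rotate_crank_by(-28°): θ ← -72° -28° = -100°
crank pin P = (r cos θ, r sin θ) = (-8.856057, -50.225195)
h = r sin θ − e = -50.225195 − 14 = -64.225195
sin φ = h / L = -64.225195 / 96 = -0.66901245
φ = arcsin(-0.66901245) = -41.990891°

-41.9909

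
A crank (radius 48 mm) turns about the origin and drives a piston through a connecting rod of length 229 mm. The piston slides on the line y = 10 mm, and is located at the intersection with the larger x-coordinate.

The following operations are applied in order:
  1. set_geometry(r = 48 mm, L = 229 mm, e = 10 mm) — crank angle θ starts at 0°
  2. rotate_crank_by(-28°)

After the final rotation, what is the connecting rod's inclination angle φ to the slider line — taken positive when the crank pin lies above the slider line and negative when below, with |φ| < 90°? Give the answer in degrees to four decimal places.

set_geometry: r = 48 mm, L = 229 mm, e = 10 mm; θ ← 0°
rotate_crank_by(-28°): θ ← 0° -28° = -28°
crank pin P = (r cos θ, r sin θ) = (42.381484, -22.534635)
h = r sin θ − e = -22.534635 − 10 = -32.534635
sin φ = h / L = -32.534635 / 229 = -0.14207264
φ = arcsin(-0.14207264) = -8.167799°

-8.1678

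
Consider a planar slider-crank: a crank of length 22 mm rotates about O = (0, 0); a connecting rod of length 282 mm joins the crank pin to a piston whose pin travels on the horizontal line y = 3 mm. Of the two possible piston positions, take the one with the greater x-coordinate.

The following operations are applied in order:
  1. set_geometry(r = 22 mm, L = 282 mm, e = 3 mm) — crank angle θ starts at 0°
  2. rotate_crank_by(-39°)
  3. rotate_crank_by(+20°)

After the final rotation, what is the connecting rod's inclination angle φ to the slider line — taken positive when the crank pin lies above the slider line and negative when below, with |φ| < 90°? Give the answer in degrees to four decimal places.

-2.0652

set_geometry: r = 22 mm, L = 282 mm, e = 3 mm; θ ← 0°
rotate_crank_by(-39°): θ ← 0° -39° = -39°
rotate_crank_by(+20°): θ ← -39° +20° = -19°
crank pin P = (r cos θ, r sin θ) = (20.801409, -7.162499)
h = r sin θ − e = -7.162499 − 3 = -10.162499
sin φ = h / L = -10.162499 / 282 = -0.03603723
φ = arcsin(-0.03603723) = -2.065228°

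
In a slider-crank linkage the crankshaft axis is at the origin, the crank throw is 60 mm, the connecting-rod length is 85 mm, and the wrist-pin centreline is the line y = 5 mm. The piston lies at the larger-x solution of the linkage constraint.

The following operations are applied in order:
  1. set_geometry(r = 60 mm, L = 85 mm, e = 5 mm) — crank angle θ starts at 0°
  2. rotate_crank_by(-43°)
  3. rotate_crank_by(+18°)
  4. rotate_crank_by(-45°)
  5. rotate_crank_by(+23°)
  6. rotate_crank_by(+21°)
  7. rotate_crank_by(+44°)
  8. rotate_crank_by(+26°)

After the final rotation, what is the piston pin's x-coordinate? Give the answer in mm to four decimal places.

set_geometry: r = 60 mm, L = 85 mm, e = 5 mm; θ ← 0°
rotate_crank_by(-43°): θ ← 0° -43° = -43°
rotate_crank_by(+18°): θ ← -43° +18° = -25°
rotate_crank_by(-45°): θ ← -25° -45° = -70°
rotate_crank_by(+23°): θ ← -70° +23° = -47°
rotate_crank_by(+21°): θ ← -47° +21° = -26°
rotate_crank_by(+44°): θ ← -26° +44° = 18°
rotate_crank_by(+26°): θ ← 18° +26° = 44°
crank pin P = (r cos θ, r sin θ) = (43.160388, 41.679502)
h = r sin θ − e = 41.679502 − 5 = 36.679502
x = r cos θ + √(L² − h²) = 43.160388 + √(7225.0 − 1345.3859) = 43.160388 + 76.678642 = 119.839030

119.8390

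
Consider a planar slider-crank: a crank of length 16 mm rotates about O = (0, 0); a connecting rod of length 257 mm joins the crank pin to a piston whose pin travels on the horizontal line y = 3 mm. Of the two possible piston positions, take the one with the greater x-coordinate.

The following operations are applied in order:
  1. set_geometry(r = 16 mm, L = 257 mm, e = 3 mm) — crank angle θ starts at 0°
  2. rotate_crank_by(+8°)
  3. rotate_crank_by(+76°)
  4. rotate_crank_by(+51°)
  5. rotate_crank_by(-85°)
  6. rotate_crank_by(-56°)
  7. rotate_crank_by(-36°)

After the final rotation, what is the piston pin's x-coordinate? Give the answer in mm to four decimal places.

268.5246

set_geometry: r = 16 mm, L = 257 mm, e = 3 mm; θ ← 0°
rotate_crank_by(+8°): θ ← 0° +8° = 8°
rotate_crank_by(+76°): θ ← 8° +76° = 84°
rotate_crank_by(+51°): θ ← 84° +51° = 135°
rotate_crank_by(-85°): θ ← 135° -85° = 50°
rotate_crank_by(-56°): θ ← 50° -56° = -6°
rotate_crank_by(-36°): θ ← -6° -36° = -42°
crank pin P = (r cos θ, r sin θ) = (11.890317, -10.706090)
h = r sin θ − e = -10.706090 − 3 = -13.706090
x = r cos θ + √(L² − h²) = 11.890317 + √(66049.0 − 187.8569) = 11.890317 + 256.634259 = 268.524577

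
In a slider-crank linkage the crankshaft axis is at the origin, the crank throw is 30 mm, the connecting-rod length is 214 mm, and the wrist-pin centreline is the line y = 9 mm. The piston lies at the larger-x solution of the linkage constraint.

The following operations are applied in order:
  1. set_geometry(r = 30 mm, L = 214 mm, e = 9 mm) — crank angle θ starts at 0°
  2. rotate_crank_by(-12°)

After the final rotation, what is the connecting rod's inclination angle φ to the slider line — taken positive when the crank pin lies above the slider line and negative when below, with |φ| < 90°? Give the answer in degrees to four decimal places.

set_geometry: r = 30 mm, L = 214 mm, e = 9 mm; θ ← 0°
rotate_crank_by(-12°): θ ← 0° -12° = -12°
crank pin P = (r cos θ, r sin θ) = (29.344428, -6.237351)
h = r sin θ − e = -6.237351 − 9 = -15.237351
sin φ = h / L = -15.237351 / 214 = -0.07120257
φ = arcsin(-0.07120257) = -4.083062°

-4.0831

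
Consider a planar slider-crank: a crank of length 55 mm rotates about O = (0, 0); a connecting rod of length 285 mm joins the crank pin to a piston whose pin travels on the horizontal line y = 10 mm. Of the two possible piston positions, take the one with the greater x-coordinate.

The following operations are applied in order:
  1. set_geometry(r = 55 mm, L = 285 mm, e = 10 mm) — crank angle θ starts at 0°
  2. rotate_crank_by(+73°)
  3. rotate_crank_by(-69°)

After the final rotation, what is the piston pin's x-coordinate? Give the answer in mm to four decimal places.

set_geometry: r = 55 mm, L = 285 mm, e = 10 mm; θ ← 0°
rotate_crank_by(+73°): θ ← 0° +73° = 73°
rotate_crank_by(-69°): θ ← 73° -69° = 4°
crank pin P = (r cos θ, r sin θ) = (54.866023, 3.836606)
h = r sin θ − e = 3.836606 − 10 = -6.163394
x = r cos θ + √(L² − h²) = 54.866023 + √(81225.0 − 37.9874) = 54.866023 + 284.933348 = 339.799370

339.7994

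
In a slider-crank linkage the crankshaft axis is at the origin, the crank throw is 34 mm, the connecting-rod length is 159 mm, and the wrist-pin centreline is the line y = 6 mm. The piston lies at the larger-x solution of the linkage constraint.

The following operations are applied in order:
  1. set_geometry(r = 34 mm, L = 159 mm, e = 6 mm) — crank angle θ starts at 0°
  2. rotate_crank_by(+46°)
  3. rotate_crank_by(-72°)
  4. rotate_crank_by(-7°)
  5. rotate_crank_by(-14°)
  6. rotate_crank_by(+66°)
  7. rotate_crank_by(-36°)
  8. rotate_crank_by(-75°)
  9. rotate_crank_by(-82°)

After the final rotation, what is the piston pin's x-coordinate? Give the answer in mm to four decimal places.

124.8990

set_geometry: r = 34 mm, L = 159 mm, e = 6 mm; θ ← 0°
rotate_crank_by(+46°): θ ← 0° +46° = 46°
rotate_crank_by(-72°): θ ← 46° -72° = -26°
rotate_crank_by(-7°): θ ← -26° -7° = -33°
rotate_crank_by(-14°): θ ← -33° -14° = -47°
rotate_crank_by(+66°): θ ← -47° +66° = 19°
rotate_crank_by(-36°): θ ← 19° -36° = -17°
rotate_crank_by(-75°): θ ← -17° -75° = -92°
rotate_crank_by(-82°): θ ← -92° -82° = -174°
crank pin P = (r cos θ, r sin θ) = (-33.813744, -3.553968)
h = r sin θ − e = -3.553968 − 6 = -9.553968
x = r cos θ + √(L² − h²) = -33.813744 + √(25281.0 − 91.2783) = -33.813744 + 158.712702 = 124.898957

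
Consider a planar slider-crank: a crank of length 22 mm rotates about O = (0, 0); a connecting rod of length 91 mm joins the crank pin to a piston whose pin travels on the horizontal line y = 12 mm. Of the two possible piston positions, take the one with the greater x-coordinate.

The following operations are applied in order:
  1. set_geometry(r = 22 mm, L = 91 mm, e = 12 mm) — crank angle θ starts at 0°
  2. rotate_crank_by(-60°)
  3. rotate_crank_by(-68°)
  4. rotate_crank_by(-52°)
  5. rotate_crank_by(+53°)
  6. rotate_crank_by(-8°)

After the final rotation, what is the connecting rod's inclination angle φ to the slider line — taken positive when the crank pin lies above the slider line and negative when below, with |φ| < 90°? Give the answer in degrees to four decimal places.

set_geometry: r = 22 mm, L = 91 mm, e = 12 mm; θ ← 0°
rotate_crank_by(-60°): θ ← 0° -60° = -60°
rotate_crank_by(-68°): θ ← -60° -68° = -128°
rotate_crank_by(-52°): θ ← -128° -52° = -180°
rotate_crank_by(+53°): θ ← -180° +53° = -127°
rotate_crank_by(-8°): θ ← -127° -8° = -135°
crank pin P = (r cos θ, r sin θ) = (-15.556349, -15.556349)
h = r sin θ − e = -15.556349 − 12 = -27.556349
sin φ = h / L = -27.556349 / 91 = -0.30281702
φ = arcsin(-0.30281702) = -17.626879°

-17.6269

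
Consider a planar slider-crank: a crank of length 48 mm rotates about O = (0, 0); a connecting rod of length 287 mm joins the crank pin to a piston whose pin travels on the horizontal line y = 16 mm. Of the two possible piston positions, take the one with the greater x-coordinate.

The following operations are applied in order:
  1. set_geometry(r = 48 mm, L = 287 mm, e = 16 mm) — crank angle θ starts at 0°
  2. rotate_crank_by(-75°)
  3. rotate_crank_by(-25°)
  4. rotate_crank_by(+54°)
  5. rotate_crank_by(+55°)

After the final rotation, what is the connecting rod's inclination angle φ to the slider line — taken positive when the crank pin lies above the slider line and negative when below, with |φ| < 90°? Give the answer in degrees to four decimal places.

-1.6954

set_geometry: r = 48 mm, L = 287 mm, e = 16 mm; θ ← 0°
rotate_crank_by(-75°): θ ← 0° -75° = -75°
rotate_crank_by(-25°): θ ← -75° -25° = -100°
rotate_crank_by(+54°): θ ← -100° +54° = -46°
rotate_crank_by(+55°): θ ← -46° +55° = 9°
crank pin P = (r cos θ, r sin θ) = (47.409040, 7.508854)
h = r sin θ − e = 7.508854 − 16 = -8.491146
sin φ = h / L = -8.491146 / 287 = -0.02958587
φ = arcsin(-0.02958587) = -1.695393°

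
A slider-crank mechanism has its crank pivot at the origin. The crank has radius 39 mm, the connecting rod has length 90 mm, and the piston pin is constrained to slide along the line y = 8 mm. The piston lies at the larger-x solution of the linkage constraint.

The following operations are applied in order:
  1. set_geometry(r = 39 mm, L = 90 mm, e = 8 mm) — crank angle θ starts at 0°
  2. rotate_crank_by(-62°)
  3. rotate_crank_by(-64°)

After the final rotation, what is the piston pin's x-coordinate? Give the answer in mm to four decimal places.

set_geometry: r = 39 mm, L = 90 mm, e = 8 mm; θ ← 0°
rotate_crank_by(-62°): θ ← 0° -62° = -62°
rotate_crank_by(-64°): θ ← -62° -64° = -126°
crank pin P = (r cos θ, r sin θ) = (-22.923625, -31.551663)
h = r sin θ − e = -31.551663 − 8 = -39.551663
x = r cos θ + √(L² − h²) = -22.923625 + √(8100.0 − 1564.3340) = -22.923625 + 80.843466 = 57.919841

57.9198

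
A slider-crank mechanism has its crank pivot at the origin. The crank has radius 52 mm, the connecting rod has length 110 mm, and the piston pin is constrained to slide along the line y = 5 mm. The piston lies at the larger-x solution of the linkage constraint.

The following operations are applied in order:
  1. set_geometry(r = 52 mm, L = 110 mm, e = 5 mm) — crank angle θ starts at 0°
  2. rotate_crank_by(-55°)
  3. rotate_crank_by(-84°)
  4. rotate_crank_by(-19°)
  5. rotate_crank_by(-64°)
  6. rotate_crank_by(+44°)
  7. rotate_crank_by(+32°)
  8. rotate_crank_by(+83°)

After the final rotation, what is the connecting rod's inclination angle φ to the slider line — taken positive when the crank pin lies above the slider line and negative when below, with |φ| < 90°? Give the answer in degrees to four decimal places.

set_geometry: r = 52 mm, L = 110 mm, e = 5 mm; θ ← 0°
rotate_crank_by(-55°): θ ← 0° -55° = -55°
rotate_crank_by(-84°): θ ← -55° -84° = -139°
rotate_crank_by(-19°): θ ← -139° -19° = -158°
rotate_crank_by(-64°): θ ← -158° -64° = -222°
rotate_crank_by(+44°): θ ← -222° +44° = -178°
rotate_crank_by(+32°): θ ← -178° +32° = -146°
rotate_crank_by(+83°): θ ← -146° +83° = -63°
crank pin P = (r cos θ, r sin θ) = (23.607506, -46.332339)
h = r sin θ − e = -46.332339 − 5 = -51.332339
sin φ = h / L = -51.332339 / 110 = -0.46665763
φ = arcsin(-0.46665763) = -27.817554°

-27.8176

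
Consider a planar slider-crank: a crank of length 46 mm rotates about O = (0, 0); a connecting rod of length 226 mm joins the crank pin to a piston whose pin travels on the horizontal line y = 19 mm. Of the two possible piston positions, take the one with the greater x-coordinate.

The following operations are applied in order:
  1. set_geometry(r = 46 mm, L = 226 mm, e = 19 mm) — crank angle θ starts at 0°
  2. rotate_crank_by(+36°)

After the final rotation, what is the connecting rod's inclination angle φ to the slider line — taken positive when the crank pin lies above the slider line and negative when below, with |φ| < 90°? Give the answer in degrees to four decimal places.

2.0383

set_geometry: r = 46 mm, L = 226 mm, e = 19 mm; θ ← 0°
rotate_crank_by(+36°): θ ← 0° +36° = 36°
crank pin P = (r cos θ, r sin θ) = (37.214782, 27.038122)
h = r sin θ − e = 27.038122 − 19 = 8.038122
sin φ = h / L = 8.038122 / 226 = 0.03556691
φ = arcsin(0.03556691) = 2.038264°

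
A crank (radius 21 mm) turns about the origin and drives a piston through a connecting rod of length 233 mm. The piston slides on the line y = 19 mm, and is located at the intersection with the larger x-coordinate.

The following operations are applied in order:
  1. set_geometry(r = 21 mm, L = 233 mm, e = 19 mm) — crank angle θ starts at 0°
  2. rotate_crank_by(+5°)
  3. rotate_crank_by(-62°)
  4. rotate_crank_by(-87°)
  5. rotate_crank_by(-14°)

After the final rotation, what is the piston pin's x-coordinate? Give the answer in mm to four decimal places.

211.9750

set_geometry: r = 21 mm, L = 233 mm, e = 19 mm; θ ← 0°
rotate_crank_by(+5°): θ ← 0° +5° = 5°
rotate_crank_by(-62°): θ ← 5° -62° = -57°
rotate_crank_by(-87°): θ ← -57° -87° = -144°
rotate_crank_by(-14°): θ ← -144° -14° = -158°
crank pin P = (r cos θ, r sin θ) = (-19.470861, -7.866738)
h = r sin θ − e = -7.866738 − 19 = -26.866738
x = r cos θ + √(L² − h²) = -19.470861 + √(54289.0 − 721.8216) = -19.470861 + 231.445843 = 211.974982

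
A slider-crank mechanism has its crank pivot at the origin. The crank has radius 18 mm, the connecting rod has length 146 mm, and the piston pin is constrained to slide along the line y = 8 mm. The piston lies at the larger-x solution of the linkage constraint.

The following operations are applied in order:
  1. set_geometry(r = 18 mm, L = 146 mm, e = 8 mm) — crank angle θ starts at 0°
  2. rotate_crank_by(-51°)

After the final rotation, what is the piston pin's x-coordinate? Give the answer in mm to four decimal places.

set_geometry: r = 18 mm, L = 146 mm, e = 8 mm; θ ← 0°
rotate_crank_by(-51°): θ ← 0° -51° = -51°
crank pin P = (r cos θ, r sin θ) = (11.327767, -13.988627)
h = r sin θ − e = -13.988627 − 8 = -21.988627
x = r cos θ + √(L² − h²) = 11.327767 + √(21316.0 − 483.4997) = 11.327767 + 144.334681 = 155.662448

155.6624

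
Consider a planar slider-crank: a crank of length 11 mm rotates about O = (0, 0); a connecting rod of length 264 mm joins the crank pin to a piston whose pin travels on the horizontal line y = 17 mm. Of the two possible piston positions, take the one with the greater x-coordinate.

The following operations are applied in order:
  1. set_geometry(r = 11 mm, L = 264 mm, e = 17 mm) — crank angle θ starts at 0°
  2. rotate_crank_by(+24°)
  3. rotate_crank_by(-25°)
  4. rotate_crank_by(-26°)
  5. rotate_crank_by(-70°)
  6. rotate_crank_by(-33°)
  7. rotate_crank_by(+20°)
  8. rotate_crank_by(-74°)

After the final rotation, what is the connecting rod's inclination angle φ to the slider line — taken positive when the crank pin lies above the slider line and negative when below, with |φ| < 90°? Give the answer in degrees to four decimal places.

-3.5252

set_geometry: r = 11 mm, L = 264 mm, e = 17 mm; θ ← 0°
rotate_crank_by(+24°): θ ← 0° +24° = 24°
rotate_crank_by(-25°): θ ← 24° -25° = -1°
rotate_crank_by(-26°): θ ← -1° -26° = -27°
rotate_crank_by(-70°): θ ← -27° -70° = -97°
rotate_crank_by(-33°): θ ← -97° -33° = -130°
rotate_crank_by(+20°): θ ← -130° +20° = -110°
rotate_crank_by(-74°): θ ← -110° -74° = -184°
crank pin P = (r cos θ, r sin θ) = (-10.973205, 0.767321)
h = r sin θ − e = 0.767321 − 17 = -16.232679
sin φ = h / L = -16.232679 / 264 = -0.06148742
φ = arcsin(-0.06148742) = -3.525193°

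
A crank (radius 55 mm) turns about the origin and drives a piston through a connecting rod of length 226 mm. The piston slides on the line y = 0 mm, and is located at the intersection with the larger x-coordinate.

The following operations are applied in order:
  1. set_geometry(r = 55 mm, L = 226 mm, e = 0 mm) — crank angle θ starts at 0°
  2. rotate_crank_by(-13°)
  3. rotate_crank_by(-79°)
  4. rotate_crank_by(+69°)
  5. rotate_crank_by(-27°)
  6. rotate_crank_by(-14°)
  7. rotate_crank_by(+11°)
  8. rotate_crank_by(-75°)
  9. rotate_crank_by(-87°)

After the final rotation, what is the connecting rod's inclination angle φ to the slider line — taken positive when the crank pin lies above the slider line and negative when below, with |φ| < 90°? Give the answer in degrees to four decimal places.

set_geometry: r = 55 mm, L = 226 mm, e = 0 mm; θ ← 0°
rotate_crank_by(-13°): θ ← 0° -13° = -13°
rotate_crank_by(-79°): θ ← -13° -79° = -92°
rotate_crank_by(+69°): θ ← -92° +69° = -23°
rotate_crank_by(-27°): θ ← -23° -27° = -50°
rotate_crank_by(-14°): θ ← -50° -14° = -64°
rotate_crank_by(+11°): θ ← -64° +11° = -53°
rotate_crank_by(-75°): θ ← -53° -75° = -128°
rotate_crank_by(-87°): θ ← -128° -87° = -215°
crank pin P = (r cos θ, r sin θ) = (-45.053362, 31.546704)
h = r sin θ − e = 31.546704 − 0 = 31.546704
sin φ = h / L = 31.546704 / 226 = 0.13958719
φ = arcsin(0.13958719) = 8.023959°

8.0240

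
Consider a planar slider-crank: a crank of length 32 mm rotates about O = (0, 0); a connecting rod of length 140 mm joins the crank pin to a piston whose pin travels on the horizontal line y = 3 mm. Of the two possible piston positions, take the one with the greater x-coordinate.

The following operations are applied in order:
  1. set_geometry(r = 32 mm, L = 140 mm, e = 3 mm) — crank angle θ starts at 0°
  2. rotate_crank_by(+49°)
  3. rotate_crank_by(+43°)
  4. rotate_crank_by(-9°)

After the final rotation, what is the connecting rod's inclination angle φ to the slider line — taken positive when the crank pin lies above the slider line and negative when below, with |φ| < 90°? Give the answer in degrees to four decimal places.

set_geometry: r = 32 mm, L = 140 mm, e = 3 mm; θ ← 0°
rotate_crank_by(+49°): θ ← 0° +49° = 49°
rotate_crank_by(+43°): θ ← 49° +43° = 92°
rotate_crank_by(-9°): θ ← 92° -9° = 83°
crank pin P = (r cos θ, r sin θ) = (3.899819, 31.761477)
h = r sin θ − e = 31.761477 − 3 = 28.761477
sin φ = h / L = 28.761477 / 140 = 0.20543912
φ = arcsin(0.20543912) = 11.855206°

11.8552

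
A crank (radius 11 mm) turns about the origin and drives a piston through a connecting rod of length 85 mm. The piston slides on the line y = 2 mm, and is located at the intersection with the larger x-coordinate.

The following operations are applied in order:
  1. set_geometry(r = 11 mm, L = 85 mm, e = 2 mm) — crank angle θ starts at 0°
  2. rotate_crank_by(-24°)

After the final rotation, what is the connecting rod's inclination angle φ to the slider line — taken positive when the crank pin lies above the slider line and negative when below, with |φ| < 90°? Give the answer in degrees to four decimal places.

-4.3682

set_geometry: r = 11 mm, L = 85 mm, e = 2 mm; θ ← 0°
rotate_crank_by(-24°): θ ← 0° -24° = -24°
crank pin P = (r cos θ, r sin θ) = (10.049000, -4.474103)
h = r sin θ − e = -4.474103 − 2 = -6.474103
sin φ = h / L = -6.474103 / 85 = -0.07616592
φ = arcsin(-0.07616592) = -4.368216°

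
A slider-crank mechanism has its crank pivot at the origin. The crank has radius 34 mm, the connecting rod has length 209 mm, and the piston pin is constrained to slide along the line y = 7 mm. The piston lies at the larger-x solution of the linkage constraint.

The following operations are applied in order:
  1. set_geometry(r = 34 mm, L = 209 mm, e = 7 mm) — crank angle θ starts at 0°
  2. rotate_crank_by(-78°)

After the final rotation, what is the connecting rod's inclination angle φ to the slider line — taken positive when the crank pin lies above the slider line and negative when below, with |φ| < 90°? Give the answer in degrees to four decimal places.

-11.1056

set_geometry: r = 34 mm, L = 209 mm, e = 7 mm; θ ← 0°
rotate_crank_by(-78°): θ ← 0° -78° = -78°
crank pin P = (r cos θ, r sin θ) = (7.068997, -33.257018)
h = r sin θ − e = -33.257018 − 7 = -40.257018
sin φ = h / L = -40.257018 / 209 = -0.19261731
φ = arcsin(-0.19261731) = -11.105567°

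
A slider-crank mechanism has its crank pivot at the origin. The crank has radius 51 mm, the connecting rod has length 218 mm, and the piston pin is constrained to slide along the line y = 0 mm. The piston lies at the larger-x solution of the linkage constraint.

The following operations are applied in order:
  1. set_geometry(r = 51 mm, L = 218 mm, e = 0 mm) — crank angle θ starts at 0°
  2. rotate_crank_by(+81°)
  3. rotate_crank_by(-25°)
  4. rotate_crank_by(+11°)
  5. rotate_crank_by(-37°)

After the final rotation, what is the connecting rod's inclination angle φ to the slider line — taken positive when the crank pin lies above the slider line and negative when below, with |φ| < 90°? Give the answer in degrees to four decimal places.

set_geometry: r = 51 mm, L = 218 mm, e = 0 mm; θ ← 0°
rotate_crank_by(+81°): θ ← 0° +81° = 81°
rotate_crank_by(-25°): θ ← 81° -25° = 56°
rotate_crank_by(+11°): θ ← 56° +11° = 67°
rotate_crank_by(-37°): θ ← 67° -37° = 30°
crank pin P = (r cos θ, r sin θ) = (44.167296, 25.500000)
h = r sin θ − e = 25.500000 − 0 = 25.500000
sin φ = h / L = 25.500000 / 218 = 0.11697248
φ = arcsin(0.11697248) = 6.717408°

6.7174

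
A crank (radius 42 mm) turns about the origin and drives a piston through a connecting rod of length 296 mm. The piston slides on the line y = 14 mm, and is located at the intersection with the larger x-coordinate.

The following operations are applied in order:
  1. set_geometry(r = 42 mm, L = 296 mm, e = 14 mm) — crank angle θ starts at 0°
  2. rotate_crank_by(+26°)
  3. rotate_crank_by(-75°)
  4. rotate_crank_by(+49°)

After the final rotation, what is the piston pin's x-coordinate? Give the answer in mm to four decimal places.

337.6687

set_geometry: r = 42 mm, L = 296 mm, e = 14 mm; θ ← 0°
rotate_crank_by(+26°): θ ← 0° +26° = 26°
rotate_crank_by(-75°): θ ← 26° -75° = -49°
rotate_crank_by(+49°): θ ← -49° +49° = 0°
crank pin P = (r cos θ, r sin θ) = (42.000000, 0.000000)
h = r sin θ − e = 0.000000 − 14 = -14.000000
x = r cos θ + √(L² − h²) = 42.000000 + √(87616.0 − 196.0000) = 42.000000 + 295.668734 = 337.668734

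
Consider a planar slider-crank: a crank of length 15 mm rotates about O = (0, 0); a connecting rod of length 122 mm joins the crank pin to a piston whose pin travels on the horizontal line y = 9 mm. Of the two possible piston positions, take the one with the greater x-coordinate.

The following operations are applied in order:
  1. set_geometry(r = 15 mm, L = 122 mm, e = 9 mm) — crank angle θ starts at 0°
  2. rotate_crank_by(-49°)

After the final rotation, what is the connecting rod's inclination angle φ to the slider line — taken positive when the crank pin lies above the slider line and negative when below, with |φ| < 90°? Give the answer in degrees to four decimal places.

-9.5880

set_geometry: r = 15 mm, L = 122 mm, e = 9 mm; θ ← 0°
rotate_crank_by(-49°): θ ← 0° -49° = -49°
crank pin P = (r cos θ, r sin θ) = (9.840885, -11.320644)
h = r sin θ − e = -11.320644 − 9 = -20.320644
sin φ = h / L = -20.320644 / 122 = -0.16656265
φ = arcsin(-0.16656265) = -9.588024°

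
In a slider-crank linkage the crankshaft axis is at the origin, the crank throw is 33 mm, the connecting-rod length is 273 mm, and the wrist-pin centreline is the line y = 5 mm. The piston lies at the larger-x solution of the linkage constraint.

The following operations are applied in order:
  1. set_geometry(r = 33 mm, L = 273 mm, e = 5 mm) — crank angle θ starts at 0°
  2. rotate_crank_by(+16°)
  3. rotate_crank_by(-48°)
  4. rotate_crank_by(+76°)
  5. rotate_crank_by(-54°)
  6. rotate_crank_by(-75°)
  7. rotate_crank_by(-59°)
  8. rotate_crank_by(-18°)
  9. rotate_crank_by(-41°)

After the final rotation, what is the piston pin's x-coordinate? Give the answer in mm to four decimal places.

242.5092

set_geometry: r = 33 mm, L = 273 mm, e = 5 mm; θ ← 0°
rotate_crank_by(+16°): θ ← 0° +16° = 16°
rotate_crank_by(-48°): θ ← 16° -48° = -32°
rotate_crank_by(+76°): θ ← -32° +76° = 44°
rotate_crank_by(-54°): θ ← 44° -54° = -10°
rotate_crank_by(-75°): θ ← -10° -75° = -85°
rotate_crank_by(-59°): θ ← -85° -59° = -144°
rotate_crank_by(-18°): θ ← -144° -18° = -162°
rotate_crank_by(-41°): θ ← -162° -41° = -203°
crank pin P = (r cos θ, r sin θ) = (-30.376660, 12.894127)
h = r sin θ − e = 12.894127 − 5 = 7.894127
x = r cos θ + √(L² − h²) = -30.376660 + √(74529.0 − 62.3172) = -30.376660 + 272.885842 = 242.509182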